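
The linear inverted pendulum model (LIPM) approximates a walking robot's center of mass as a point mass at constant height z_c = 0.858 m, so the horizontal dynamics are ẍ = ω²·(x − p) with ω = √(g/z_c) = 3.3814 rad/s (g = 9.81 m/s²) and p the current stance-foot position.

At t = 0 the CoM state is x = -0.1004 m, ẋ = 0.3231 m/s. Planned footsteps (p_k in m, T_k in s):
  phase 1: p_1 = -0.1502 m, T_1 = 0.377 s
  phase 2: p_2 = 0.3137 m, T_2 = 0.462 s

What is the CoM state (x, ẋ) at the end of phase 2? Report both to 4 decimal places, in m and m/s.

x = 0.3977, ẋ = 0.6218

phase 1: p=-0.1502, T=0.377, ωT=1.274788, cosh=1.928716, sinh=1.649226; start (x,ẋ)=(-0.100400, 0.323100) → end (x,ẋ)=(0.103437, 0.900887)
phase 2: p=0.3137, T=0.462, ωT=1.562207, cosh=2.489504, sinh=2.279831; start (x,ẋ)=(0.103437, 0.900887) → end (x,ẋ)=(0.397652, 0.621842)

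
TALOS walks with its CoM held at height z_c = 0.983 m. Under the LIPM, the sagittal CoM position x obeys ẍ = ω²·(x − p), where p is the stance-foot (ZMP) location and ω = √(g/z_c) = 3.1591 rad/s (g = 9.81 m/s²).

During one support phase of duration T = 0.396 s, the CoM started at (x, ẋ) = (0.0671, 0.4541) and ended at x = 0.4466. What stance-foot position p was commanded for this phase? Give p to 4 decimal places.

p = -0.1003

ωT = 3.1591·0.396 = 1.251004; cosh(ωT) = 1.890033, sinh(ωT) = 1.603815
x(T) = p + (x₀−p)·cosh(ωT) + (ẋ₀/ω)·sinh(ωT) ⇒ p·(1 − cosh) = x(T) − x₀·cosh − (ẋ₀/ω)·sinh
numerator   = 0.4466 − (0.0671)·1.890033 − (0.4541/3.1591)·1.603815 = 0.089241
denominator = 1 − 1.890033 = -0.890033
p = 0.089241 / -0.890033 = -0.1003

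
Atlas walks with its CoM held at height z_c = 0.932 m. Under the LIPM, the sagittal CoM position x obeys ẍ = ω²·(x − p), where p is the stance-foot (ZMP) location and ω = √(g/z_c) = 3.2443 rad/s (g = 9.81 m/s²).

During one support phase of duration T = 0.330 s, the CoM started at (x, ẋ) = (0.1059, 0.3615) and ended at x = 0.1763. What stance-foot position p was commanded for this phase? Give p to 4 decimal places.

p = 0.2218

ωT = 3.2443·0.330 = 1.070619; cosh(ωT) = 1.629990, sinh(ωT) = 1.287194
x(T) = p + (x₀−p)·cosh(ωT) + (ẋ₀/ω)·sinh(ωT) ⇒ p·(1 − cosh) = x(T) − x₀·cosh − (ẋ₀/ω)·sinh
numerator   = 0.1763 − (0.1059)·1.629990 − (0.3615/3.2443)·1.287194 = -0.139743
denominator = 1 − 1.629990 = -0.629990
p = -0.139743 / -0.629990 = 0.2218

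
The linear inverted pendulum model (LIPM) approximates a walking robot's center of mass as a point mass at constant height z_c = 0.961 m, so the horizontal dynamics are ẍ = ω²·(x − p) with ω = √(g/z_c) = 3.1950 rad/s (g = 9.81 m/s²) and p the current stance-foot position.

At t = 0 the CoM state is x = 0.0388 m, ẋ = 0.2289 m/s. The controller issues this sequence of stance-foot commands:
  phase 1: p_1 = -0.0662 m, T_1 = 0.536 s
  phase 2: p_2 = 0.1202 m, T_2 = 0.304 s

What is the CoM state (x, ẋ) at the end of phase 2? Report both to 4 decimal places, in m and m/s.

phase 1: p=-0.0662, T=0.536, ωT=1.712520, cosh=2.861661, sinh=2.681251; start (x,ẋ)=(0.038800, 0.228900) → end (x,ẋ)=(0.426368, 1.554527)
phase 2: p=0.1202, T=0.304, ωT=0.971280, cosh=1.509961, sinh=1.131363; start (x,ẋ)=(0.426368, 1.554527) → end (x,ẋ)=(1.132966, 3.453980)

x = 1.1330, ẋ = 3.4540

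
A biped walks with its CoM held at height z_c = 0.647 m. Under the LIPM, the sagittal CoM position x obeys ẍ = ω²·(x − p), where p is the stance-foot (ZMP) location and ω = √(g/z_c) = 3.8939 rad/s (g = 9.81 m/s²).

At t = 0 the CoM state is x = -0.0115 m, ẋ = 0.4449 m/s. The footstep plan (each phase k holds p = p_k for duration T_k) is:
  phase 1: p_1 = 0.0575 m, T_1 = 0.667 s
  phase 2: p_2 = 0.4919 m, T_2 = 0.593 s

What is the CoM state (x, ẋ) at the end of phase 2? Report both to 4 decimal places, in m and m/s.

x = 1.3414, ẋ = 3.4813

phase 1: p=0.0575, T=0.667, ωT=2.597231, cosh=6.750496, sinh=6.676017; start (x,ẋ)=(-0.011500, 0.444900) → end (x,ẋ)=(0.354488, 1.209590)
phase 2: p=0.4919, T=0.593, ωT=2.309083, cosh=5.082270, sinh=4.982918; start (x,ẋ)=(0.354488, 1.209590) → end (x,ẋ)=(1.341415, 3.481263)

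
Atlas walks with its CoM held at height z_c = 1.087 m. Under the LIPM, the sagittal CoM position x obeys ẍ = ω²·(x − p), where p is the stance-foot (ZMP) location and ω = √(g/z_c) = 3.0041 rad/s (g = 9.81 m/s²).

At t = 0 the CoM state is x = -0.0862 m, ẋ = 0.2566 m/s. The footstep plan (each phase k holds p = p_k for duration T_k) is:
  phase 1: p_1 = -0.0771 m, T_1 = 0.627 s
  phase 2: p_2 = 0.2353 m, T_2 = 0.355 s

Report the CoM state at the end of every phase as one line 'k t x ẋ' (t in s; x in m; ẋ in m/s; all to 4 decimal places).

phase 1: p=-0.0771, T=0.627, ωT=1.883571, cosh=3.364497, sinh=3.212451; start (x,ẋ)=(-0.086200, 0.256600) → end (x,ẋ)=(0.166680, 0.775510)
phase 2: p=0.2353, T=0.355, ωT=1.066456, cosh=1.624645, sinh=1.280419; start (x,ẋ)=(0.166680, 0.775510) → end (x,ẋ)=(0.454357, 0.995980)

1 0.6270 0.1667 0.7755
2 0.9820 0.4544 0.9960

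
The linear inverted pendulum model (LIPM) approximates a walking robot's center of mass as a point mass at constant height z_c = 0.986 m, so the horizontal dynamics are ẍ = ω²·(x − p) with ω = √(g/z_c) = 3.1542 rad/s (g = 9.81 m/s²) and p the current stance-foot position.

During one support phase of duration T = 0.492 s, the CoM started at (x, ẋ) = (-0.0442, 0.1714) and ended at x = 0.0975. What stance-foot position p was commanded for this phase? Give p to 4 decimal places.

p = -0.0573

ωT = 3.1542·0.492 = 1.551866; cosh(ωT) = 2.466062, sinh(ωT) = 2.254210
x(T) = p + (x₀−p)·cosh(ωT) + (ẋ₀/ω)·sinh(ωT) ⇒ p·(1 − cosh) = x(T) − x₀·cosh − (ẋ₀/ω)·sinh
numerator   = 0.0975 − (-0.0442)·2.466062 − (0.1714/3.1542)·2.254210 = 0.084006
denominator = 1 − 2.466062 = -1.466062
p = 0.084006 / -1.466062 = -0.0573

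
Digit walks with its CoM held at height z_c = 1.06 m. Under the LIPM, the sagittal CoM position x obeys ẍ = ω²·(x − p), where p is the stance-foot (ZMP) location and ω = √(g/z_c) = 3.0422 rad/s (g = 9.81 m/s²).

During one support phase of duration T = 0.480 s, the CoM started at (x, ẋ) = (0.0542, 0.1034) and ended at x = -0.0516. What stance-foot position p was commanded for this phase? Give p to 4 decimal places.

p = 0.1921

ωT = 3.0422·0.480 = 1.460256; cosh(ωT) = 2.269619, sinh(ωT) = 2.037443
x(T) = p + (x₀−p)·cosh(ωT) + (ẋ₀/ω)·sinh(ωT) ⇒ p·(1 − cosh) = x(T) − x₀·cosh − (ẋ₀/ω)·sinh
numerator   = -0.0516 − (0.0542)·2.269619 − (0.1034/3.0422)·2.037443 = -0.243863
denominator = 1 − 2.269619 = -1.269619
p = -0.243863 / -1.269619 = 0.1921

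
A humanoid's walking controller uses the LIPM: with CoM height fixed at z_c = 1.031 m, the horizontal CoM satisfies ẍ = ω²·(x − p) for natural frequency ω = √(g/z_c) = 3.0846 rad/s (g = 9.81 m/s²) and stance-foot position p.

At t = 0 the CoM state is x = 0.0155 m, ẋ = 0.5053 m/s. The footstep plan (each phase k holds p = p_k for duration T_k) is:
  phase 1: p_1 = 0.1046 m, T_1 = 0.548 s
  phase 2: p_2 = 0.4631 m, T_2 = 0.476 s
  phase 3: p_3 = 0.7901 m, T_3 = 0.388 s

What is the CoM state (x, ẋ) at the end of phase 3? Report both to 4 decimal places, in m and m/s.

phase 1: p=0.1046, T=0.548, ωT=1.690361, cosh=2.802945, sinh=2.618492; start (x,ẋ)=(0.015500, 0.505300) → end (x,ẋ)=(0.283803, 0.696667)
phase 2: p=0.4631, T=0.476, ωT=1.468270, cosh=2.286020, sinh=2.055696; start (x,ẋ)=(0.283803, 0.696667) → end (x,ẋ)=(0.517509, 0.455671)
phase 3: p=0.7901, T=0.388, ωT=1.196825, cosh=1.805872, sinh=1.503720; start (x,ẋ)=(0.517509, 0.455671) → end (x,ẋ)=(0.519971, -0.441498)

x = 0.5200, ẋ = -0.4415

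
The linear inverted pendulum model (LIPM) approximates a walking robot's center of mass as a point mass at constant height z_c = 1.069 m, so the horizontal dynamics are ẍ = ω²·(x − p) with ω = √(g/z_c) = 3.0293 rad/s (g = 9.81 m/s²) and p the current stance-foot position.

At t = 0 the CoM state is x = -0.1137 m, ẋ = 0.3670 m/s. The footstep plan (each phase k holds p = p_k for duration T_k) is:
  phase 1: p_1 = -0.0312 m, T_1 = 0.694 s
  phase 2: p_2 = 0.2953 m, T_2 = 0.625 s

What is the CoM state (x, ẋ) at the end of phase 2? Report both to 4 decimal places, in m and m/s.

phase 1: p=-0.0312, T=0.694, ωT=2.102334, cosh=4.153712, sinh=4.031541; start (x,ẋ)=(-0.113700, 0.367000) → end (x,ẋ)=(0.114540, 0.516861)
phase 2: p=0.2953, T=0.625, ωT=1.893312, cosh=3.395952, sinh=3.245380; start (x,ẋ)=(0.114540, 0.516861) → end (x,ẋ)=(0.235177, -0.021855)

x = 0.2352, ẋ = -0.0219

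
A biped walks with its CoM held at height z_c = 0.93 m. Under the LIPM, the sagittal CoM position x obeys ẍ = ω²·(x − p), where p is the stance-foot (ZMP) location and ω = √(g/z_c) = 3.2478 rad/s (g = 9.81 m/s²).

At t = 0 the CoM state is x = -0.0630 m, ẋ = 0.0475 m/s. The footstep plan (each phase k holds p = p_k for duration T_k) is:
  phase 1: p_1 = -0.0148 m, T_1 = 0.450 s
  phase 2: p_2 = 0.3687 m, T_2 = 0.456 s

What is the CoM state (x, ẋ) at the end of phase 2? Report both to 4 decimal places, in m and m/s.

phase 1: p=-0.0148, T=0.450, ωT=1.461510, cosh=2.272176, sinh=2.040290; start (x,ẋ)=(-0.063000, 0.047500) → end (x,ẋ)=(-0.094479, -0.211467)
phase 2: p=0.3687, T=0.456, ωT=1.480997, cosh=2.312369, sinh=2.084958; start (x,ẋ)=(-0.094479, -0.211467) → end (x,ẋ)=(-0.838094, -3.625418)

x = -0.8381, ẋ = -3.6254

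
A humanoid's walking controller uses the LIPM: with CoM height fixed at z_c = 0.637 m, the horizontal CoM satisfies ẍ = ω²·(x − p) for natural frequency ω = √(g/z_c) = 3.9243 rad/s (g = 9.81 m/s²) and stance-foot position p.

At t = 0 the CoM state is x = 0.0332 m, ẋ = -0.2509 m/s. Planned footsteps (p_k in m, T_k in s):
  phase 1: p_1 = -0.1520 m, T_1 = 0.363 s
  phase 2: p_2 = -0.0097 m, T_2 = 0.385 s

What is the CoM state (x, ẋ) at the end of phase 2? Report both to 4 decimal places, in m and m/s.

x = 0.8005, ẋ = 3.2507

phase 1: p=-0.1520, T=0.363, ωT=1.424521, cosh=2.198245, sinh=1.957621; start (x,ẋ)=(0.033200, -0.250900) → end (x,ẋ)=(0.129955, 0.871221)
phase 2: p=-0.0097, T=0.385, ωT=1.510856, cosh=2.375663, sinh=2.154942; start (x,ẋ)=(0.129955, 0.871221) → end (x,ẋ)=(0.800484, 3.250735)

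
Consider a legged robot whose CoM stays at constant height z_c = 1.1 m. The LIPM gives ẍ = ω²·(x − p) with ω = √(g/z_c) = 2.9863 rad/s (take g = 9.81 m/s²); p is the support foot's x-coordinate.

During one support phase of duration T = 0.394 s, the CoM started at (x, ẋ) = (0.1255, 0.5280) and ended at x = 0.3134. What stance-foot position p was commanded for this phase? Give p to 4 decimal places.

p = 0.2177

ωT = 2.9863·0.394 = 1.176602; cosh(ωT) = 1.775830, sinh(ωT) = 1.467505
x(T) = p + (x₀−p)·cosh(ωT) + (ẋ₀/ω)·sinh(ωT) ⇒ p·(1 − cosh) = x(T) − x₀·cosh − (ẋ₀/ω)·sinh
numerator   = 0.3134 − (0.1255)·1.775830 − (0.5280/2.9863)·1.467505 = -0.168932
denominator = 1 − 1.775830 = -0.775830
p = -0.168932 / -0.775830 = 0.2177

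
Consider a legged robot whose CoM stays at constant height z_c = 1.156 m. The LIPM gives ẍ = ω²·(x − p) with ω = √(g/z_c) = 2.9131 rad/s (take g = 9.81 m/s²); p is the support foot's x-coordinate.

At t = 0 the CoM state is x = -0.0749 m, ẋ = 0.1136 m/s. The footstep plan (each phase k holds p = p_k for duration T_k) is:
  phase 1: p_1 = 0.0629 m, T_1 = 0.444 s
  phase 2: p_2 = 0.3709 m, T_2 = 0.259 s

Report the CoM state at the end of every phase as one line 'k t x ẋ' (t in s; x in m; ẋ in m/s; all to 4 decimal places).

1 0.4440 -0.1414 -0.4539
2 0.7030 -0.4234 -1.8254

phase 1: p=0.0629, T=0.444, ωT=1.293416, cosh=1.959775, sinh=1.685443; start (x,ẋ)=(-0.074900, 0.113600) → end (x,ẋ)=(-0.141431, -0.453949)
phase 2: p=0.3709, T=0.259, ωT=0.754493, cosh=1.298391, sinh=0.828142; start (x,ẋ)=(-0.141431, -0.453949) → end (x,ẋ)=(-0.423356, -1.825382)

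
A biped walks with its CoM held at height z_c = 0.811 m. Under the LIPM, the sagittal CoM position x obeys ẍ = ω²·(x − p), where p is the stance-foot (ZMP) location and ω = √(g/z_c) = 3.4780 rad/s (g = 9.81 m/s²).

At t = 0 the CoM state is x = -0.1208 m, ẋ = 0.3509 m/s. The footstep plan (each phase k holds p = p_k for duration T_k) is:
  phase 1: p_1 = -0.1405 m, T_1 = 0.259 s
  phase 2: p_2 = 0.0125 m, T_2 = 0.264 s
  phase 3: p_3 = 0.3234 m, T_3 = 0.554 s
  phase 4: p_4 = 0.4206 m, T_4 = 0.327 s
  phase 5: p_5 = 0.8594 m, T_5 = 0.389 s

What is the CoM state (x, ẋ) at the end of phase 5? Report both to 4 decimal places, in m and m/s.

x = 1.4075, ẋ = 2.3450

phase 1: p=-0.1405, T=0.259, ωT=0.900802, cosh=1.433910, sinh=1.027666; start (x,ẋ)=(-0.120800, 0.350900) → end (x,ẋ)=(-0.008569, 0.573571)
phase 2: p=0.0125, T=0.264, ωT=0.918192, cosh=1.451999, sinh=1.052759; start (x,ẋ)=(-0.008569, 0.573571) → end (x,ẋ)=(0.155522, 0.755680)
phase 3: p=0.3234, T=0.554, ωT=1.926812, cosh=3.506597, sinh=3.360985; start (x,ẋ)=(0.155522, 0.755680) → end (x,ẋ)=(0.464975, 0.687453)
phase 4: p=0.4206, T=0.327, ωT=1.137306, cosh=1.719519, sinh=1.398837; start (x,ẋ)=(0.464975, 0.687453) → end (x,ẋ)=(0.773395, 1.397981)
phase 5: p=0.8594, T=0.389, ωT=1.352942, cosh=2.063635, sinh=1.805156; start (x,ẋ)=(0.773395, 1.397981) → end (x,ẋ)=(1.407498, 2.344952)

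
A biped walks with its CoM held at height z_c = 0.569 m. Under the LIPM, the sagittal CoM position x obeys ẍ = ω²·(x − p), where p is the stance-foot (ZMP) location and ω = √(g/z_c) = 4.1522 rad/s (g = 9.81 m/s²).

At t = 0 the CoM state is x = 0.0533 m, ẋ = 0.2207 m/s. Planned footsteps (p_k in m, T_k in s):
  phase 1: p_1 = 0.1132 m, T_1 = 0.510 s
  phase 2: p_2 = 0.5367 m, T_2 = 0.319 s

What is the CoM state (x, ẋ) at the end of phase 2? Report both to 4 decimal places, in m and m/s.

x = -0.4231, ẋ = -3.5029

phase 1: p=0.1132, T=0.510, ωT=2.117622, cosh=4.215833, sinh=4.095516; start (x,ẋ)=(0.053300, 0.220700) → end (x,ẋ)=(0.078359, -0.088189)
phase 2: p=0.5367, T=0.319, ωT=1.324552, cosh=2.013211, sinh=1.747289; start (x,ẋ)=(0.078359, -0.088189) → end (x,ẋ)=(-0.423149, -3.502852)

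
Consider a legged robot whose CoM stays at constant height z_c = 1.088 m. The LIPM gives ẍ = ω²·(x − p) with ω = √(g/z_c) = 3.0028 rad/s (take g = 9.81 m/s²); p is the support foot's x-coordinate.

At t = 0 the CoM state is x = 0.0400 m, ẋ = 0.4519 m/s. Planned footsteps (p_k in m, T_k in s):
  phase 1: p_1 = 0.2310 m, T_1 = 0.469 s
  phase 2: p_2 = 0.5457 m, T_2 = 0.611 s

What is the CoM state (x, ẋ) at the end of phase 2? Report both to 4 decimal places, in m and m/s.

phase 1: p=0.2310, T=0.469, ωT=1.408313, cosh=2.166804, sinh=1.922248; start (x,ẋ)=(0.040000, 0.451900) → end (x,ẋ)=(0.106425, -0.123298)
phase 2: p=0.5457, T=0.611, ωT=1.834711, cosh=3.211491, sinh=3.051831; start (x,ẋ)=(0.106425, -0.123298) → end (x,ẋ)=(-0.990338, -4.421501)

x = -0.9903, ẋ = -4.4215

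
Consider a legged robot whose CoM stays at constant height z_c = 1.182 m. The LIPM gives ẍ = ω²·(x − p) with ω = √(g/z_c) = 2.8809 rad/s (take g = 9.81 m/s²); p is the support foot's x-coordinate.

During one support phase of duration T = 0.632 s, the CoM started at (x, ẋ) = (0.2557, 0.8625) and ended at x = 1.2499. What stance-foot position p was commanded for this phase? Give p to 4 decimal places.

ωT = 2.8809·0.632 = 1.820729; cosh(ωT) = 3.169133, sinh(ωT) = 3.007225
x(T) = p + (x₀−p)·cosh(ωT) + (ẋ₀/ω)·sinh(ωT) ⇒ p·(1 − cosh) = x(T) − x₀·cosh − (ẋ₀/ω)·sinh
numerator   = 1.2499 − (0.2557)·3.169133 − (0.8625/2.8809)·3.007225 = -0.460767
denominator = 1 − 3.169133 = -2.169133
p = -0.460767 / -2.169133 = 0.2124

p = 0.2124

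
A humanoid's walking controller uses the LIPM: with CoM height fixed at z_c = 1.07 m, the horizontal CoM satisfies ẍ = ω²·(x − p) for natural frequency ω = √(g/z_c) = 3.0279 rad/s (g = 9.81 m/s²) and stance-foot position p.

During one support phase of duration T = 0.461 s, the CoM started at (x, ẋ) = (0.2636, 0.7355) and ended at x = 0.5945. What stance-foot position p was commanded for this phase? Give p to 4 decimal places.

ωT = 3.0279·0.461 = 1.395862; cosh(ωT) = 2.143037, sinh(ωT) = 1.895417
x(T) = p + (x₀−p)·cosh(ωT) + (ẋ₀/ω)·sinh(ωT) ⇒ p·(1 − cosh) = x(T) − x₀·cosh − (ẋ₀/ω)·sinh
numerator   = 0.5945 − (0.2636)·2.143037 − (0.7355/3.0279)·1.895417 = -0.430816
denominator = 1 − 2.143037 = -1.143037
p = -0.430816 / -1.143037 = 0.3769

p = 0.3769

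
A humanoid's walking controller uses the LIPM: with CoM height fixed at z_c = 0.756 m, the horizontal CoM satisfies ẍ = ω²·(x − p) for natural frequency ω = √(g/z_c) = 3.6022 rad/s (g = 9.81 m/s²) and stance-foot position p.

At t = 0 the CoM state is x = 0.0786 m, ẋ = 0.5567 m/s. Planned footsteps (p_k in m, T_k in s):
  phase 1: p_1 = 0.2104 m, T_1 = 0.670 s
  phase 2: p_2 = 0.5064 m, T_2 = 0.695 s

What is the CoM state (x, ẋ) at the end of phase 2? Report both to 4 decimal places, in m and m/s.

x = 0.2372, ẋ = -0.8749

phase 1: p=0.2104, T=0.670, ωT=2.413474, cosh=5.631106, sinh=5.541602; start (x,ẋ)=(0.078600, 0.556700) → end (x,ẋ)=(0.324644, 0.503850)
phase 2: p=0.5064, T=0.695, ωT=2.503529, cosh=6.153679, sinh=6.071883; start (x,ẋ)=(0.324644, 0.503850) → end (x,ẋ)=(0.237225, -0.874857)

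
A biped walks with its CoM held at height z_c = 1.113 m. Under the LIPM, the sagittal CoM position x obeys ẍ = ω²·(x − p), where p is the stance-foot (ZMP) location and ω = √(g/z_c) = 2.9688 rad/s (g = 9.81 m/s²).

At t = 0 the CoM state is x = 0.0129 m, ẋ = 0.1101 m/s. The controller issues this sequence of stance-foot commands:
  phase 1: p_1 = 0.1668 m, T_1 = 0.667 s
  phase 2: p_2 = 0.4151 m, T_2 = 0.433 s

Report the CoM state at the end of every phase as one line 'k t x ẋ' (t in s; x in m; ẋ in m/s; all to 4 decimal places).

phase 1: p=0.1668, T=0.667, ωT=1.980190, cosh=3.691080, sinh=3.553037; start (x,ẋ)=(0.012900, 0.110100) → end (x,ẋ)=(-0.269490, -1.216989)
phase 2: p=0.4151, T=0.433, ωT=1.285490, cosh=1.946478, sinh=1.669963; start (x,ẋ)=(-0.269490, -1.216989) → end (x,ẋ)=(-1.602001, -5.762894)

1 0.6670 -0.2695 -1.2170
2 1.1000 -1.6020 -5.7629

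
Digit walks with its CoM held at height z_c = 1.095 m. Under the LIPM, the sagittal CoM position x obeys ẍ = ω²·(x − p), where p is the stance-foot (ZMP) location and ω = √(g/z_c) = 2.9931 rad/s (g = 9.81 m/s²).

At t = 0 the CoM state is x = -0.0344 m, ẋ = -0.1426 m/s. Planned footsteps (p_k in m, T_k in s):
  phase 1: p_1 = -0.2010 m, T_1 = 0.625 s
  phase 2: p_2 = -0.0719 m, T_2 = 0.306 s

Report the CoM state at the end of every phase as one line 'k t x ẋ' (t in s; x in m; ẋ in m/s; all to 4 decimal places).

phase 1: p=-0.2010, T=0.625, ωT=1.870688, cosh=3.323388, sinh=3.169370; start (x,ẋ)=(-0.034400, -0.142600) → end (x,ẋ)=(0.201678, 1.106493)
phase 2: p=-0.0719, T=0.306, ωT=0.915889, cosh=1.449578, sinh=1.049417; start (x,ẋ)=(0.201678, 1.106493) → end (x,ẋ)=(0.712623, 2.463260)

1 0.6250 0.2017 1.1065
2 0.9310 0.7126 2.4633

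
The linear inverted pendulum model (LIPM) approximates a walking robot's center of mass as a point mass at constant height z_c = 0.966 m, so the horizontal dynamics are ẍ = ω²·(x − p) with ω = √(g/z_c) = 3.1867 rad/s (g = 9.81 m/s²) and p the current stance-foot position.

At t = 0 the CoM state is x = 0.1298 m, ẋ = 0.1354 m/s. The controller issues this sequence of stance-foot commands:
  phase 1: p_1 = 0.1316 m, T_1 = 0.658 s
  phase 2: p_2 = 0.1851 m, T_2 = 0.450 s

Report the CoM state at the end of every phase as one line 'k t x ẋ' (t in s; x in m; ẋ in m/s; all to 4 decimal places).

1 0.6580 0.2945 0.5364
2 1.1080 0.7607 1.8790

phase 1: p=0.1316, T=0.658, ωT=2.096849, cosh=4.131659, sinh=4.008816; start (x,ẋ)=(0.129800, 0.135400) → end (x,ẋ)=(0.294494, 0.536432)
phase 2: p=0.1851, T=0.450, ωT=1.434015, cosh=2.216930, sinh=1.978580; start (x,ẋ)=(0.294494, 0.536432) → end (x,ẋ)=(0.760682, 1.878977)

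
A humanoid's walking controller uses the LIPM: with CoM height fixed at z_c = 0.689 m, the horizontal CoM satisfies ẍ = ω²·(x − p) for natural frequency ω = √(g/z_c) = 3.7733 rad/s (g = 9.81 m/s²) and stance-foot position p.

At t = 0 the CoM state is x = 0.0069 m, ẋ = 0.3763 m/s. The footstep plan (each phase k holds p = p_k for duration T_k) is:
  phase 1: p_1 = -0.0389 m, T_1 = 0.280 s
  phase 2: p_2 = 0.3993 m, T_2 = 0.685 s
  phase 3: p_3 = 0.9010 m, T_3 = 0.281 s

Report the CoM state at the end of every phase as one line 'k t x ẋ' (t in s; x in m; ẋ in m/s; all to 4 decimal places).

1 0.2800 0.1610 0.8251
2 0.9650 0.2520 -0.4256
3 1.2460 -0.2915 -3.7991

phase 1: p=-0.0389, T=0.280, ωT=1.056524, cosh=1.612009, sinh=1.264347; start (x,ẋ)=(0.006900, 0.376300) → end (x,ẋ)=(0.161020, 0.825100)
phase 2: p=0.3993, T=0.685, ωT=2.584710, cosh=6.667434, sinh=6.592016; start (x,ẋ)=(0.161020, 0.825100) → end (x,ẋ)=(0.252043, -0.425608)
phase 3: p=0.9010, T=0.281, ωT=1.060297, cosh=1.616791, sinh=1.270438; start (x,ẋ)=(0.252043, -0.425608) → end (x,ẋ)=(-0.291526, -3.799053)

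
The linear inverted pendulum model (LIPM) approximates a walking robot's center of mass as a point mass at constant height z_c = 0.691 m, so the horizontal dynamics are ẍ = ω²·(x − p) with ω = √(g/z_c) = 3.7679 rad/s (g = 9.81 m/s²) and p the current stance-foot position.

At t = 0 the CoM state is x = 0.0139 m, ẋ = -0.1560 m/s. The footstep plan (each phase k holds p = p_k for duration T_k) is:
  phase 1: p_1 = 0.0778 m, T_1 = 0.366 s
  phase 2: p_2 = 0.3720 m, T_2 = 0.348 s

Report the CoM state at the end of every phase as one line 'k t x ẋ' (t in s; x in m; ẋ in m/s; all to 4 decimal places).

phase 1: p=0.0778, T=0.366, ωT=1.379051, cosh=2.111475, sinh=1.859658; start (x,ẋ)=(0.013900, -0.156000) → end (x,ẋ)=(-0.134118, -0.777138)
phase 2: p=0.3720, T=0.348, ωT=1.311229, cosh=1.990110, sinh=1.720622; start (x,ẋ)=(-0.134118, -0.777138) → end (x,ẋ)=(-0.990112, -4.827816)

1 0.3660 -0.1341 -0.7771
2 0.7140 -0.9901 -4.8278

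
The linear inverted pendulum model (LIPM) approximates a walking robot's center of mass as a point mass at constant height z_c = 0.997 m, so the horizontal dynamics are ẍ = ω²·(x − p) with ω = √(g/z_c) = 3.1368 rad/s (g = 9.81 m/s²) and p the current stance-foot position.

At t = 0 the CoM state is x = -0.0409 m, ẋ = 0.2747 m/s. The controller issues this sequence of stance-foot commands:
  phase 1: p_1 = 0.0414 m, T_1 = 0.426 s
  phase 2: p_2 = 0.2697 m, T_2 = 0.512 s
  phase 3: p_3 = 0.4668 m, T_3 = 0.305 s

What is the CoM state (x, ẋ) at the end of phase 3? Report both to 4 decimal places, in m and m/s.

x = -1.1887, ẋ = -4.8895

phase 1: p=0.0414, T=0.426, ωT=1.336277, cosh=2.033837, sinh=1.771014; start (x,ẋ)=(-0.040900, 0.274700) → end (x,ẋ)=(0.029109, 0.101492)
phase 2: p=0.2697, T=0.512, ωT=1.606042, cosh=2.591864, sinh=2.391183; start (x,ẋ)=(0.029109, 0.101492) → end (x,ẋ)=(-0.276512, -1.541539)
phase 3: p=0.4668, T=0.305, ωT=0.956724, cosh=1.493652, sinh=1.109503; start (x,ẋ)=(-0.276512, -1.541539) → end (x,ẋ)=(-1.188700, -4.889462)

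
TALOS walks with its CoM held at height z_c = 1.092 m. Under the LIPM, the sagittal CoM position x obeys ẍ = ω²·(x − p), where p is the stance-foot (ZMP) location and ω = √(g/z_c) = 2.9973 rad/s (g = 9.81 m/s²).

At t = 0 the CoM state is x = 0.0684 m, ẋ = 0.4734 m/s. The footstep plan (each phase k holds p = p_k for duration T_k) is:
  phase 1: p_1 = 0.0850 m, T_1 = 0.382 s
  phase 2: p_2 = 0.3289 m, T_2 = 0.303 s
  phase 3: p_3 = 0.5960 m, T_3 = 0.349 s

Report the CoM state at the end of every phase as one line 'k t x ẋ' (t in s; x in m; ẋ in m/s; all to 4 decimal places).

phase 1: p=0.0850, T=0.382, ωT=1.144969, cosh=1.730288, sinh=1.412054; start (x,ẋ)=(0.068400, 0.473400) → end (x,ẋ)=(0.279300, 0.748861)
phase 2: p=0.3289, T=0.303, ωT=0.908182, cosh=1.441533, sinh=1.038277; start (x,ẋ)=(0.279300, 0.748861) → end (x,ẋ)=(0.516809, 0.925153)
phase 3: p=0.5960, T=0.349, ωT=1.046058, cosh=1.598864, sinh=1.247544; start (x,ẋ)=(0.516809, 0.925153) → end (x,ẋ)=(0.854453, 1.183076)

1 0.3820 0.2793 0.7489
2 0.6850 0.5168 0.9252
3 1.0340 0.8545 1.1831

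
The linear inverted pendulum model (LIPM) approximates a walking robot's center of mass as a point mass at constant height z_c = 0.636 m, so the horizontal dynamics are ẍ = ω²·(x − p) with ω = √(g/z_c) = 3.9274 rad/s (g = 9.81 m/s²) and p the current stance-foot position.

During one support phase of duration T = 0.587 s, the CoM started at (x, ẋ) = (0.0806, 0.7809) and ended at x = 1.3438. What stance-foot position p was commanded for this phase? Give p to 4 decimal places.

ωT = 3.9274·0.587 = 2.305384; cosh(ωT) = 5.063873, sinh(ωT) = 4.964153
x(T) = p + (x₀−p)·cosh(ωT) + (ẋ₀/ω)·sinh(ωT) ⇒ p·(1 − cosh) = x(T) − x₀·cosh − (ẋ₀/ω)·sinh
numerator   = 1.3438 − (0.0806)·5.063873 − (0.7809/3.9274)·4.964153 = -0.051390
denominator = 1 − 5.063873 = -4.063873
p = -0.051390 / -4.063873 = 0.0126

p = 0.0126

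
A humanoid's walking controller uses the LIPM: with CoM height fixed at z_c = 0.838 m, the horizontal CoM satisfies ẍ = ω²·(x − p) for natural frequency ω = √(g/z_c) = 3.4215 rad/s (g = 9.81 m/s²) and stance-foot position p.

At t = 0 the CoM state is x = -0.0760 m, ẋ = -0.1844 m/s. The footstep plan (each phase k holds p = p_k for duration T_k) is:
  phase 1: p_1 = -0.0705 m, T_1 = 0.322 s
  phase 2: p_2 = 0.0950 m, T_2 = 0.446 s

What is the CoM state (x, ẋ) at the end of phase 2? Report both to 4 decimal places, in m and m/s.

x = -0.7129, ẋ = -2.6532

phase 1: p=-0.0705, T=0.322, ωT=1.101723, cosh=1.670822, sinh=1.338524; start (x,ẋ)=(-0.076000, -0.184400) → end (x,ẋ)=(-0.151829, -0.333288)
phase 2: p=0.0950, T=0.446, ωT=1.525989, cosh=2.408548, sinh=2.191142; start (x,ẋ)=(-0.151829, -0.333288) → end (x,ẋ)=(-0.712938, -2.653213)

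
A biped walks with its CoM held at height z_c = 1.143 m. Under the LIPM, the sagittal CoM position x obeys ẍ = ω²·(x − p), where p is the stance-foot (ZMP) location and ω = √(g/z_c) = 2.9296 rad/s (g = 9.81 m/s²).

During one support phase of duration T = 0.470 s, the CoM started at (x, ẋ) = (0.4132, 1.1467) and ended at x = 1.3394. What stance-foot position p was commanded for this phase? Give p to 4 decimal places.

ωT = 2.9296·0.470 = 1.376912; cosh(ωT) = 2.107501, sinh(ωT) = 1.855145
x(T) = p + (x₀−p)·cosh(ωT) + (ẋ₀/ω)·sinh(ωT) ⇒ p·(1 − cosh) = x(T) − x₀·cosh − (ẋ₀/ω)·sinh
numerator   = 1.3394 − (0.4132)·2.107501 − (1.1467/2.9296)·1.855145 = -0.257558
denominator = 1 − 2.107501 = -1.107501
p = -0.257558 / -1.107501 = 0.2326

p = 0.2326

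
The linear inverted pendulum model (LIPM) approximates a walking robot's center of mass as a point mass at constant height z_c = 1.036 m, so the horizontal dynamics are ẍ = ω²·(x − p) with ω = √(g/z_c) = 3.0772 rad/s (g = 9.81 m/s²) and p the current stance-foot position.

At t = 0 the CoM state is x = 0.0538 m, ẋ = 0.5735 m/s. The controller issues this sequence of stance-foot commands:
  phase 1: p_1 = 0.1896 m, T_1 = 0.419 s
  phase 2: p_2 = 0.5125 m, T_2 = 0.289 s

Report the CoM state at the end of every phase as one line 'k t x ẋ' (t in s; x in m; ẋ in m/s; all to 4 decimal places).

phase 1: p=0.1896, T=0.419, ωT=1.289347, cosh=1.952933, sinh=1.677482; start (x,ẋ)=(0.053800, 0.573500) → end (x,ẋ)=(0.237025, 0.419014)
phase 2: p=0.5125, T=0.289, ωT=0.889311, cosh=1.422195, sinh=1.011257; start (x,ẋ)=(0.237025, 0.419014) → end (x,ẋ)=(0.258421, -0.261313)

1 0.4190 0.2370 0.4190
2 0.7080 0.2584 -0.2613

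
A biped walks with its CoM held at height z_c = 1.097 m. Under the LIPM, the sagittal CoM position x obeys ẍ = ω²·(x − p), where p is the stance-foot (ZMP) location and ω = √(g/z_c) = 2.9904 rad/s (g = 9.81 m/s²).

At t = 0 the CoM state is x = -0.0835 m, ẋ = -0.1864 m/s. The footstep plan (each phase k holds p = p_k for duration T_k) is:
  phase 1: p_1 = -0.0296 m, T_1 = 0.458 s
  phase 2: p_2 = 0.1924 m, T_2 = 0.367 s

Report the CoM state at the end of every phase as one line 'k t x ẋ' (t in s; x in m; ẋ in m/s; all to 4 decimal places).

1 0.4580 -0.2571 -0.6869
2 0.8250 -0.8620 -2.9336

phase 1: p=-0.0296, T=0.458, ωT=1.369603, cosh=2.093999, sinh=1.839791; start (x,ẋ)=(-0.083500, -0.186400) → end (x,ẋ)=(-0.257146, -0.686864)
phase 2: p=0.1924, T=0.367, ωT=1.097477, cosh=1.665154, sinh=1.331442; start (x,ẋ)=(-0.257146, -0.686864) → end (x,ẋ)=(-0.861981, -2.933620)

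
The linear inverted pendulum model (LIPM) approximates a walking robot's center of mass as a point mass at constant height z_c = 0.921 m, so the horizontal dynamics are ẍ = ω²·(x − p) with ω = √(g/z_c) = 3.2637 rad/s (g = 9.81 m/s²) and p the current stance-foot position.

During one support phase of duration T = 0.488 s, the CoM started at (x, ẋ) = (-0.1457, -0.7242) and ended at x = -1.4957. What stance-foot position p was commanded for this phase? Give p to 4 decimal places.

ωT = 3.2637·0.488 = 1.592686; cosh(ωT) = 2.560157, sinh(ωT) = 2.356779
x(T) = p + (x₀−p)·cosh(ωT) + (ẋ₀/ω)·sinh(ωT) ⇒ p·(1 − cosh) = x(T) − x₀·cosh − (ẋ₀/ω)·sinh
numerator   = -1.4957 − (-0.1457)·2.560157 − (-0.7242/3.2637)·2.356779 = -0.599727
denominator = 1 − 2.560157 = -1.560157
p = -0.599727 / -1.560157 = 0.3844

p = 0.3844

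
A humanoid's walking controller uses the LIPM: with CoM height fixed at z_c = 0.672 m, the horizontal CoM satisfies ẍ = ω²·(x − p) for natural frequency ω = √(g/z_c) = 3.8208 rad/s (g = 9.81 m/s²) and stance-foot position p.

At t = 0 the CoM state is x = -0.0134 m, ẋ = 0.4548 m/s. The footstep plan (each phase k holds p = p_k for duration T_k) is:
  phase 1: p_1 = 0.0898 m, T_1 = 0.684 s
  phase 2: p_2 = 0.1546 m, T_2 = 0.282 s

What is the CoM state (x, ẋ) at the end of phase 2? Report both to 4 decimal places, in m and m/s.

phase 1: p=0.0898, T=0.684, ωT=2.613427, cosh=6.859510, sinh=6.786227; start (x,ẋ)=(-0.013400, 0.454800) → end (x,ẋ)=(0.189681, 0.443851)
phase 2: p=0.1546, T=0.282, ωT=1.077466, cosh=1.638842, sinh=1.298384; start (x,ẋ)=(0.189681, 0.443851) → end (x,ẋ)=(0.362922, 0.901435)

x = 0.3629, ẋ = 0.9014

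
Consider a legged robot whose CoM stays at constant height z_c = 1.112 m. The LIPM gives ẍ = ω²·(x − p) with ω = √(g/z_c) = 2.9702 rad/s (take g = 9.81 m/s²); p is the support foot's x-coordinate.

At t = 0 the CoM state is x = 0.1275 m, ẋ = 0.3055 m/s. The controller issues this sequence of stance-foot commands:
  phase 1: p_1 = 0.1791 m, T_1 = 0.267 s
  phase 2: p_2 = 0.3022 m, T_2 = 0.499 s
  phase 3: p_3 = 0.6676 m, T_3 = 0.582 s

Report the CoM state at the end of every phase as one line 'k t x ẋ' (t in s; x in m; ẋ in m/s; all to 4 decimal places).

1 0.2670 0.2008 0.2720
2 0.7660 0.2587 0.0009
3 1.3480 -0.5197 -3.3106

phase 1: p=0.1791, T=0.267, ωT=0.793043, cosh=1.331289, sinh=0.878823; start (x,ẋ)=(0.127500, 0.305500) → end (x,ẋ)=(0.200797, 0.272018)
phase 2: p=0.3022, T=0.499, ωT=1.482130, cosh=2.314733, sinh=2.087579; start (x,ẋ)=(0.200797, 0.272018) → end (x,ẋ)=(0.258665, 0.000897)
phase 3: p=0.6676, T=0.582, ωT=1.728656, cosh=2.905301, sinh=2.727779; start (x,ẋ)=(0.258665, 0.000897) → end (x,ẋ)=(-0.519657, -3.310609)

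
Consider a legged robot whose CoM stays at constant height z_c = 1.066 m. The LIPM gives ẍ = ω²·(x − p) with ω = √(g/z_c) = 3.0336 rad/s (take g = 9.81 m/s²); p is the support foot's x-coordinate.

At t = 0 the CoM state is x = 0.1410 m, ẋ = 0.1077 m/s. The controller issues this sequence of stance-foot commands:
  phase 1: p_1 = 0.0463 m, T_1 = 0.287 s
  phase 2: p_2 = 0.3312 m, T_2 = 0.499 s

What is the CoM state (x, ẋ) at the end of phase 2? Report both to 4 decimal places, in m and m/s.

x = 0.3618, ẋ = 0.2666

phase 1: p=0.0463, T=0.287, ωT=0.870643, cosh=1.403564, sinh=0.984882; start (x,ẋ)=(0.141000, 0.107700) → end (x,ẋ)=(0.214183, 0.434103)
phase 2: p=0.3312, T=0.499, ωT=1.513766, cosh=2.381946, sinh=2.161866; start (x,ẋ)=(0.214183, 0.434103) → end (x,ẋ)=(0.361832, 0.266585)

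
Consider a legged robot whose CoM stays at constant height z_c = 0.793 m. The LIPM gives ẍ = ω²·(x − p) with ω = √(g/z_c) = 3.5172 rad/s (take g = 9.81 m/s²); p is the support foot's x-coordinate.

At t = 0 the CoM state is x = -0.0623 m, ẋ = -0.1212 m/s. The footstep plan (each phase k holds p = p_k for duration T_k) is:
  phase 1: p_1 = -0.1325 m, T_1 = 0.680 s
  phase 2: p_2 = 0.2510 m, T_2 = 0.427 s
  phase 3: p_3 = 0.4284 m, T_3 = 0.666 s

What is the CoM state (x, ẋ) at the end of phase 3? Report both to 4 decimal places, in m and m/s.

x = -0.3386, ẋ = -2.6094

phase 1: p=-0.1325, T=0.680, ωT=2.391696, cosh=5.511747, sinh=5.420272; start (x,ẋ)=(-0.062300, -0.121200) → end (x,ẋ)=(0.067646, 0.670282)
phase 2: p=0.2510, T=0.427, ωT=1.501844, cosh=2.356341, sinh=2.133622; start (x,ẋ)=(0.067646, 0.670282) → end (x,ẋ)=(0.225566, 0.203457)
phase 3: p=0.4284, T=0.666, ωT=2.342455, cosh=5.251424, sinh=5.155332; start (x,ẋ)=(0.225566, 0.203457) → end (x,ẋ)=(-0.338552, -2.609419)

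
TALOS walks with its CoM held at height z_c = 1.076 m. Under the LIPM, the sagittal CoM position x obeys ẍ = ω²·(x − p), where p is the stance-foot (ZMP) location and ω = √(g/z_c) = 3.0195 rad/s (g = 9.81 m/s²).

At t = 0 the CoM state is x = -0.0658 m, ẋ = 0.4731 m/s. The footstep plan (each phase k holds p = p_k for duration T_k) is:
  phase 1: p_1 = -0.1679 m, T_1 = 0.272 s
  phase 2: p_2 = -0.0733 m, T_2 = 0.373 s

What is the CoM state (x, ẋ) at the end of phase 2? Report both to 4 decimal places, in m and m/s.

x = 0.6688, ẋ = 2.3570

phase 1: p=-0.1679, T=0.272, ωT=0.821304, cosh=1.356660, sinh=0.916802; start (x,ẋ)=(-0.065800, 0.473100) → end (x,ẋ)=(0.114261, 0.924478)
phase 2: p=-0.0733, T=0.373, ωT=1.126273, cosh=1.704191, sinh=1.379951; start (x,ẋ)=(0.114261, 0.924478) → end (x,ẋ)=(0.668838, 2.357009)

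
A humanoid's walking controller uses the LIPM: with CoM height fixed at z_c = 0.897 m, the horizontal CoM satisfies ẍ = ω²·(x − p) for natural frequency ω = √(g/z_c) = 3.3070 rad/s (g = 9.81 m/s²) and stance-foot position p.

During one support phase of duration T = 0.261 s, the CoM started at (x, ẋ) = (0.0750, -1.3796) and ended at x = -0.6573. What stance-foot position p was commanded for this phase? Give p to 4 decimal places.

p = 0.8974

ωT = 3.3070·0.261 = 0.863127; cosh(ωT) = 1.396201, sinh(ωT) = 0.974360
x(T) = p + (x₀−p)·cosh(ωT) + (ẋ₀/ω)·sinh(ωT) ⇒ p·(1 − cosh) = x(T) − x₀·cosh − (ẋ₀/ω)·sinh
numerator   = -0.6573 − (0.0750)·1.396201 − (-1.3796/3.3070)·0.974360 = -0.355536
denominator = 1 − 1.396201 = -0.396201
p = -0.355536 / -0.396201 = 0.8974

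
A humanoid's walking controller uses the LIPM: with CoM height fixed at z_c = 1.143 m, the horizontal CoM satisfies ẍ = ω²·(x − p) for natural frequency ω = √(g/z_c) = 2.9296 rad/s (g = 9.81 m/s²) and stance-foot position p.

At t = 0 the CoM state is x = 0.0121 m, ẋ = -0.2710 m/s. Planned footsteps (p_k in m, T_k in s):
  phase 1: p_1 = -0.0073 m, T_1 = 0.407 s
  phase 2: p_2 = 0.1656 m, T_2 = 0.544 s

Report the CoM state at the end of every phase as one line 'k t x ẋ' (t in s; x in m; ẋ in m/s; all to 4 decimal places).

1 0.4070 -0.1108 -0.4026
2 0.9510 -0.8668 -2.9417

phase 1: p=-0.0073, T=0.407, ωT=1.192347, cosh=1.799157, sinh=1.495649; start (x,ẋ)=(0.012100, -0.271000) → end (x,ẋ)=(-0.110750, -0.402567)
phase 2: p=0.1656, T=0.544, ωT=1.593702, cosh=2.562555, sinh=2.359383; start (x,ẋ)=(-0.110750, -0.402567) → end (x,ẋ)=(-0.866774, -2.941746)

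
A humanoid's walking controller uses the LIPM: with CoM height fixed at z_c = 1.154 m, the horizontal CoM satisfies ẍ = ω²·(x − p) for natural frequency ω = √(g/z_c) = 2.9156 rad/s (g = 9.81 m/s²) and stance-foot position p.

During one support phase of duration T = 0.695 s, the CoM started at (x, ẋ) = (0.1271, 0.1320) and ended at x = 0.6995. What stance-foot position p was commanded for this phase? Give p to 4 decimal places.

ωT = 2.9156·0.695 = 2.026342; cosh(ωT) = 3.859051, sinh(ωT) = 3.727234
x(T) = p + (x₀−p)·cosh(ωT) + (ẋ₀/ω)·sinh(ωT) ⇒ p·(1 − cosh) = x(T) − x₀·cosh − (ẋ₀/ω)·sinh
numerator   = 0.6995 − (0.1271)·3.859051 − (0.1320/2.9156)·3.727234 = 0.040269
denominator = 1 − 3.859051 = -2.859051
p = 0.040269 / -2.859051 = -0.0141

p = -0.0141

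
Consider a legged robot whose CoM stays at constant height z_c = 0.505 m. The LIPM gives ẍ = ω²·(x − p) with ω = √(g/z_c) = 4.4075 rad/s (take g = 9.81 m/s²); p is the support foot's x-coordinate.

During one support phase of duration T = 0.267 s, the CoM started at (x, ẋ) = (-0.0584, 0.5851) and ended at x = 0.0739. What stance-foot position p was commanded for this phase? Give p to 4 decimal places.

ωT = 4.4075·0.267 = 1.176802; cosh(ωT) = 1.776124, sinh(ωT) = 1.467861
x(T) = p + (x₀−p)·cosh(ωT) + (ẋ₀/ω)·sinh(ωT) ⇒ p·(1 − cosh) = x(T) − x₀·cosh − (ẋ₀/ω)·sinh
numerator   = 0.0739 − (-0.0584)·1.776124 − (0.5851/4.4075)·1.467861 = -0.017234
denominator = 1 − 1.776124 = -0.776124
p = -0.017234 / -0.776124 = 0.0222

p = 0.0222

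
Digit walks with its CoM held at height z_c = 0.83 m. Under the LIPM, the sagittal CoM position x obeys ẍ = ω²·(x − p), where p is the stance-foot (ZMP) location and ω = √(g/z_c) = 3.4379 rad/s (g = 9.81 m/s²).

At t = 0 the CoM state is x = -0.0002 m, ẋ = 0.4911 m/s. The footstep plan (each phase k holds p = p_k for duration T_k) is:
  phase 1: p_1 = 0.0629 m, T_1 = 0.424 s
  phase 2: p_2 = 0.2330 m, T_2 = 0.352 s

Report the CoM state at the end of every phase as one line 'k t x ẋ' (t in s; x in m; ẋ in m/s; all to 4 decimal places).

1 0.4240 0.2102 0.6713
2 0.7760 0.4898 1.1062

phase 1: p=0.0629, T=0.424, ωT=1.457670, cosh=2.264357, sinh=2.031579; start (x,ẋ)=(-0.000200, 0.491100) → end (x,ẋ)=(0.210228, 0.671312)
phase 2: p=0.2330, T=0.352, ωT=1.210141, cosh=1.826056, sinh=1.527901; start (x,ẋ)=(0.210228, 0.671312) → end (x,ẋ)=(0.489767, 1.106237)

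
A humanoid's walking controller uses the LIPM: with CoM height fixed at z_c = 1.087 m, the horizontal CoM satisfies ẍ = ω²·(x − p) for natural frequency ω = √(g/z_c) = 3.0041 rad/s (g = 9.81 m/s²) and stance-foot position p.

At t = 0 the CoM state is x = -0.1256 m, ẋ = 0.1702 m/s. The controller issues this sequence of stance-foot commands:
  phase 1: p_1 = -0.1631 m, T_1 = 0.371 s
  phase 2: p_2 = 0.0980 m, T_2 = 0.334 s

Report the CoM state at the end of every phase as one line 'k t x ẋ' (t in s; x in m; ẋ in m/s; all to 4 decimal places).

1 0.3710 -0.0227 0.4405
2 0.7050 0.0843 0.2533

phase 1: p=-0.1631, T=0.371, ωT=1.114521, cosh=1.688090, sinh=1.360018; start (x,ẋ)=(-0.125600, 0.170200) → end (x,ẋ)=(-0.022744, 0.440524)
phase 2: p=0.0980, T=0.334, ωT=1.003369, cosh=1.547049, sinh=1.180407; start (x,ẋ)=(-0.022744, 0.440524) → end (x,ẋ)=(0.084300, 0.253348)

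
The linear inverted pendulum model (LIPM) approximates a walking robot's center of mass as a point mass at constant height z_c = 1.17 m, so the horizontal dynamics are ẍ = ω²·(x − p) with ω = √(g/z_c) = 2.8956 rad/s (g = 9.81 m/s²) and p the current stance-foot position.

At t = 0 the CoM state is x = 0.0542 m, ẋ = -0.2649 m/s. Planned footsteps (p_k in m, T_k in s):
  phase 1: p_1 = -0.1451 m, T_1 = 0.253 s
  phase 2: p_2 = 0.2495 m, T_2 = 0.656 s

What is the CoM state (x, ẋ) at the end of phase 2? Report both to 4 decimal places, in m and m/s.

phase 1: p=-0.1451, T=0.253, ωT=0.732587, cosh=1.280560, sinh=0.799896; start (x,ẋ)=(0.054200, -0.264900) → end (x,ẋ)=(0.036938, 0.122394)
phase 2: p=0.2495, T=0.656, ωT=1.899514, cosh=3.416142, sinh=3.266501; start (x,ẋ)=(0.036938, 0.122394) → end (x,ẋ)=(-0.338570, -1.592396)

x = -0.3386, ẋ = -1.5924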